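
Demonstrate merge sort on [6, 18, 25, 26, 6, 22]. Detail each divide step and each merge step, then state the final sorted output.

Merge sort trace:

Split: [6, 18, 25, 26, 6, 22] -> [6, 18, 25] and [26, 6, 22]
  Split: [6, 18, 25] -> [6] and [18, 25]
    Split: [18, 25] -> [18] and [25]
    Merge: [18] + [25] -> [18, 25]
  Merge: [6] + [18, 25] -> [6, 18, 25]
  Split: [26, 6, 22] -> [26] and [6, 22]
    Split: [6, 22] -> [6] and [22]
    Merge: [6] + [22] -> [6, 22]
  Merge: [26] + [6, 22] -> [6, 22, 26]
Merge: [6, 18, 25] + [6, 22, 26] -> [6, 6, 18, 22, 25, 26]

Final sorted array: [6, 6, 18, 22, 25, 26]

The merge sort proceeds by recursively splitting the array and merging sorted halves.
After all merges, the sorted array is [6, 6, 18, 22, 25, 26].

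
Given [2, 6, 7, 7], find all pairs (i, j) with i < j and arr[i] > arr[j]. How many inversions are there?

Finding inversions in [2, 6, 7, 7]:


Total inversions: 0

The array has 0 inversions. It is already sorted.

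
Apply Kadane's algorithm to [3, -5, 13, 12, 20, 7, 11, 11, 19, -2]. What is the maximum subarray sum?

Using Kadane's algorithm on [3, -5, 13, 12, 20, 7, 11, 11, 19, -2]:

Scanning through the array:
Position 1 (value -5): max_ending_here = -2, max_so_far = 3
Position 2 (value 13): max_ending_here = 13, max_so_far = 13
Position 3 (value 12): max_ending_here = 25, max_so_far = 25
Position 4 (value 20): max_ending_here = 45, max_so_far = 45
Position 5 (value 7): max_ending_here = 52, max_so_far = 52
Position 6 (value 11): max_ending_here = 63, max_so_far = 63
Position 7 (value 11): max_ending_here = 74, max_so_far = 74
Position 8 (value 19): max_ending_here = 93, max_so_far = 93
Position 9 (value -2): max_ending_here = 91, max_so_far = 93

Maximum subarray: [13, 12, 20, 7, 11, 11, 19]
Maximum sum: 93

The maximum subarray is [13, 12, 20, 7, 11, 11, 19] with sum 93. This subarray runs from index 2 to index 8.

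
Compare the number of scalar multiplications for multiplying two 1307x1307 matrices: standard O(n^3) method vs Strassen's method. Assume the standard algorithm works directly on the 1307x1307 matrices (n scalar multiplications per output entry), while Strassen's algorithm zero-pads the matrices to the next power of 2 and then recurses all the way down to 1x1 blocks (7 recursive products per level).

Matrix multiplication for 1307x1307 matrices:

Strassen's algorithm requires power-of-2 dimensions. Pad 1307x1307 to 2048x2048 (next power of 2).

Standard algorithm: 1307^3 = 2232681443 multiplications
Strassen's algorithm: 7^(log2(2048)) = 7^11 = 1977326743 multiplications
Savings: 2232681443 - 1977326743 = 255354700 multiplications

Standard: 2232681443 multiplications (1307^3). Strassen: 1977326743 multiplications (7^11, after padding to 2048x2048). Strassen reduces 8 recursive multiplications to 7 at each level.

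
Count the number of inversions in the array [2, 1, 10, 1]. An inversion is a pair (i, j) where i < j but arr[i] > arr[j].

Finding inversions in [2, 1, 10, 1]:

(0, 1): arr[0]=2 > arr[1]=1
(0, 3): arr[0]=2 > arr[3]=1
(2, 3): arr[2]=10 > arr[3]=1

Total inversions: 3

The array has 3 inversion(s): (0,1), (0,3), (2,3). Each pair (i,j) satisfies i < j and arr[i] > arr[j].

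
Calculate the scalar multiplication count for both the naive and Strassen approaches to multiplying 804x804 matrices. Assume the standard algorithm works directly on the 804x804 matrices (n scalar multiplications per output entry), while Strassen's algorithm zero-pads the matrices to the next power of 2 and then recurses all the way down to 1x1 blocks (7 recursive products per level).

Matrix multiplication for 804x804 matrices:

Strassen's algorithm requires power-of-2 dimensions. Pad 804x804 to 1024x1024 (next power of 2).

Standard algorithm: 804^3 = 519718464 multiplications
Strassen's algorithm: 7^(log2(1024)) = 7^10 = 282475249 multiplications
Savings: 519718464 - 282475249 = 237243215 multiplications

Standard: 519718464 multiplications (804^3). Strassen: 282475249 multiplications (7^10, after padding to 1024x1024). Strassen reduces 8 recursive multiplications to 7 at each level.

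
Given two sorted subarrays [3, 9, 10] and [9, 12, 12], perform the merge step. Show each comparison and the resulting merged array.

Merging process:

Compare 3 vs 9: take 3 from left. Merged: [3]
Compare 9 vs 9: take 9 from left. Merged: [3, 9]
Compare 10 vs 9: take 9 from right. Merged: [3, 9, 9]
Compare 10 vs 12: take 10 from left. Merged: [3, 9, 9, 10]
Append remaining from right: [12, 12]. Merged: [3, 9, 9, 10, 12, 12]

Final merged array: [3, 9, 9, 10, 12, 12]
Total comparisons: 4

The merged array is [3, 9, 9, 10, 12, 12], requiring 4 comparisons. The merge step runs in O(n) time where n is the total number of elements.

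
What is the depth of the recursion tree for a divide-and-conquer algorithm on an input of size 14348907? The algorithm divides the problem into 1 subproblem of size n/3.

For divide and conquer with division factor 3:

Problem sizes at each level:
Level 0: 14348907
Level 1: 4782969
Level 2: 1594323
Level 3: 531441
Level 4: 177147
Level 5: 59049
Level 6: 19683
Level 7: 6561
Level 8: 2187
Level 9: 729
Level 10: 243
Level 11: 81
Level 12: 27
Level 13: 9
Level 14: 3
Level 15: 1

The root is level 0 and the size-1 base case is level 15 (the tree spans levels 0 through 15, i.e. 16 levels counting the root), so the depth is the number of divisions: log_3(14348907) = 15

The recursion tree depth is log_3(14348907) = 15. At each level, the problem size is divided by 3, so it takes 15 divisions to reduce to a base case of size 1. The algorithm makes 1 recursive call at each level.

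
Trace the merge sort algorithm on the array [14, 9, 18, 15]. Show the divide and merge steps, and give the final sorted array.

Merge sort trace:

Split: [14, 9, 18, 15] -> [14, 9] and [18, 15]
  Split: [14, 9] -> [14] and [9]
  Merge: [14] + [9] -> [9, 14]
  Split: [18, 15] -> [18] and [15]
  Merge: [18] + [15] -> [15, 18]
Merge: [9, 14] + [15, 18] -> [9, 14, 15, 18]

Final sorted array: [9, 14, 15, 18]

The merge sort proceeds by recursively splitting the array and merging sorted halves.
After all merges, the sorted array is [9, 14, 15, 18].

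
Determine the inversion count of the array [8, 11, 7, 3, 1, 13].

Finding inversions in [8, 11, 7, 3, 1, 13]:

(0, 2): arr[0]=8 > arr[2]=7
(0, 3): arr[0]=8 > arr[3]=3
(0, 4): arr[0]=8 > arr[4]=1
(1, 2): arr[1]=11 > arr[2]=7
(1, 3): arr[1]=11 > arr[3]=3
(1, 4): arr[1]=11 > arr[4]=1
(2, 3): arr[2]=7 > arr[3]=3
(2, 4): arr[2]=7 > arr[4]=1
(3, 4): arr[3]=3 > arr[4]=1

Total inversions: 9

The array has 9 inversion(s): (0,2), (0,3), (0,4), (1,2), (1,3), (1,4), (2,3), (2,4), (3,4). Each pair (i,j) satisfies i < j and arr[i] > arr[j].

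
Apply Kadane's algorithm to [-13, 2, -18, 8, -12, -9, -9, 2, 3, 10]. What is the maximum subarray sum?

Using Kadane's algorithm on [-13, 2, -18, 8, -12, -9, -9, 2, 3, 10]:

Scanning through the array:
Position 1 (value 2): max_ending_here = 2, max_so_far = 2
Position 2 (value -18): max_ending_here = -16, max_so_far = 2
Position 3 (value 8): max_ending_here = 8, max_so_far = 8
Position 4 (value -12): max_ending_here = -4, max_so_far = 8
Position 5 (value -9): max_ending_here = -9, max_so_far = 8
Position 6 (value -9): max_ending_here = -9, max_so_far = 8
Position 7 (value 2): max_ending_here = 2, max_so_far = 8
Position 8 (value 3): max_ending_here = 5, max_so_far = 8
Position 9 (value 10): max_ending_here = 15, max_so_far = 15

Maximum subarray: [2, 3, 10]
Maximum sum: 15

The maximum subarray is [2, 3, 10] with sum 15. This subarray runs from index 7 to index 9.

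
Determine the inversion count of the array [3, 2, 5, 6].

Finding inversions in [3, 2, 5, 6]:

(0, 1): arr[0]=3 > arr[1]=2

Total inversions: 1

The array has 1 inversion(s): (0,1). Each pair (i,j) satisfies i < j and arr[i] > arr[j].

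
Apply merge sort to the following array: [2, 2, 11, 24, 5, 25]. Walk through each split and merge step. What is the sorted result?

Merge sort trace:

Split: [2, 2, 11, 24, 5, 25] -> [2, 2, 11] and [24, 5, 25]
  Split: [2, 2, 11] -> [2] and [2, 11]
    Split: [2, 11] -> [2] and [11]
    Merge: [2] + [11] -> [2, 11]
  Merge: [2] + [2, 11] -> [2, 2, 11]
  Split: [24, 5, 25] -> [24] and [5, 25]
    Split: [5, 25] -> [5] and [25]
    Merge: [5] + [25] -> [5, 25]
  Merge: [24] + [5, 25] -> [5, 24, 25]
Merge: [2, 2, 11] + [5, 24, 25] -> [2, 2, 5, 11, 24, 25]

Final sorted array: [2, 2, 5, 11, 24, 25]

The merge sort proceeds by recursively splitting the array and merging sorted halves.
After all merges, the sorted array is [2, 2, 5, 11, 24, 25].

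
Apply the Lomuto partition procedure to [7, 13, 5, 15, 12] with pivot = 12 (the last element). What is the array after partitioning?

Lomuto partition with pivot = 12:

Initial array: [7, 13, 5, 15, 12]

arr[0]=7 <= 12: swap with position 0, array becomes [7, 13, 5, 15, 12]
arr[1]=13 > 12: no swap
arr[2]=5 <= 12: swap with position 1, array becomes [7, 5, 13, 15, 12]
arr[3]=15 > 12: no swap

Place pivot at position 2: [7, 5, 12, 15, 13]
Pivot position: 2

After partitioning with pivot 12, the array becomes [7, 5, 12, 15, 13]. The pivot is placed at index 2. All elements to the left of the pivot are <= 12, and all elements to the right are > 12.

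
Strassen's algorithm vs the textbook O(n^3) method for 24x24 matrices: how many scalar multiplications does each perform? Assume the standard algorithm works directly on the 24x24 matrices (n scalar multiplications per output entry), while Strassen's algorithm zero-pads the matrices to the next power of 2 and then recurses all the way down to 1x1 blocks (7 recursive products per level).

Matrix multiplication for 24x24 matrices:

Strassen's algorithm requires power-of-2 dimensions. Pad 24x24 to 32x32 (next power of 2).

Standard algorithm: 24^3 = 13824 multiplications
Strassen's algorithm: 7^(log2(32)) = 7^5 = 16807 multiplications
Difference: 13824 - 16807 = -2983 (Strassen uses MORE here due to padding overhead — for small or just-over-power-of-2 n, padding can outweigh the per-level savings)

Standard: 13824 multiplications (24^3). Strassen: 16807 multiplications (7^5, after padding to 32x32). Strassen reduces 8 recursive multiplications to 7 at each level.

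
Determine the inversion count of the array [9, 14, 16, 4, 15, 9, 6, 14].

Finding inversions in [9, 14, 16, 4, 15, 9, 6, 14]:

(0, 3): arr[0]=9 > arr[3]=4
(0, 6): arr[0]=9 > arr[6]=6
(1, 3): arr[1]=14 > arr[3]=4
(1, 5): arr[1]=14 > arr[5]=9
(1, 6): arr[1]=14 > arr[6]=6
(2, 3): arr[2]=16 > arr[3]=4
(2, 4): arr[2]=16 > arr[4]=15
(2, 5): arr[2]=16 > arr[5]=9
(2, 6): arr[2]=16 > arr[6]=6
(2, 7): arr[2]=16 > arr[7]=14
(4, 5): arr[4]=15 > arr[5]=9
(4, 6): arr[4]=15 > arr[6]=6
(4, 7): arr[4]=15 > arr[7]=14
(5, 6): arr[5]=9 > arr[6]=6

Total inversions: 14

The array has 14 inversion(s): (0,3), (0,6), (1,3), (1,5), (1,6), (2,3), (2,4), (2,5), (2,6), (2,7), (4,5), (4,6), (4,7), (5,6). Each pair (i,j) satisfies i < j and arr[i] > arr[j].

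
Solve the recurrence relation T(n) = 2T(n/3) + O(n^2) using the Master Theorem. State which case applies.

Master Theorem for T(n) = 2T(n/3) + O(n^2):

a = 2, b = 3, c = 2
log_b(a) = log_3(2) = 0.6309

Case 3: c = 2 > log_3(2) = 0.6309
T(n) = O(n^2) = O(n^2)

For T(n) = 2T(n/3) + O(n^2): log_3(2) = 0.6309. This is Case 3 of the Master Theorem (c > log_b(a), work dominated by root), giving O(n^2).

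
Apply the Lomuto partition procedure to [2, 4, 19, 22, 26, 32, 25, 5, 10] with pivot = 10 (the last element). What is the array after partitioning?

Lomuto partition with pivot = 10:

Initial array: [2, 4, 19, 22, 26, 32, 25, 5, 10]

arr[0]=2 <= 10: swap with position 0, array becomes [2, 4, 19, 22, 26, 32, 25, 5, 10]
arr[1]=4 <= 10: swap with position 1, array becomes [2, 4, 19, 22, 26, 32, 25, 5, 10]
arr[2]=19 > 10: no swap
arr[3]=22 > 10: no swap
arr[4]=26 > 10: no swap
arr[5]=32 > 10: no swap
arr[6]=25 > 10: no swap
arr[7]=5 <= 10: swap with position 2, array becomes [2, 4, 5, 22, 26, 32, 25, 19, 10]

Place pivot at position 3: [2, 4, 5, 10, 26, 32, 25, 19, 22]
Pivot position: 3

After partitioning with pivot 10, the array becomes [2, 4, 5, 10, 26, 32, 25, 19, 22]. The pivot is placed at index 3. All elements to the left of the pivot are <= 10, and all elements to the right are > 10.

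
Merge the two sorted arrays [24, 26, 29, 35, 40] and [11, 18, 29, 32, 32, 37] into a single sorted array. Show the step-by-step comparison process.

Merging process:

Compare 24 vs 11: take 11 from right. Merged: [11]
Compare 24 vs 18: take 18 from right. Merged: [11, 18]
Compare 24 vs 29: take 24 from left. Merged: [11, 18, 24]
Compare 26 vs 29: take 26 from left. Merged: [11, 18, 24, 26]
Compare 29 vs 29: take 29 from left. Merged: [11, 18, 24, 26, 29]
Compare 35 vs 29: take 29 from right. Merged: [11, 18, 24, 26, 29, 29]
Compare 35 vs 32: take 32 from right. Merged: [11, 18, 24, 26, 29, 29, 32]
Compare 35 vs 32: take 32 from right. Merged: [11, 18, 24, 26, 29, 29, 32, 32]
Compare 35 vs 37: take 35 from left. Merged: [11, 18, 24, 26, 29, 29, 32, 32, 35]
Compare 40 vs 37: take 37 from right. Merged: [11, 18, 24, 26, 29, 29, 32, 32, 35, 37]
Append remaining from left: [40]. Merged: [11, 18, 24, 26, 29, 29, 32, 32, 35, 37, 40]

Final merged array: [11, 18, 24, 26, 29, 29, 32, 32, 35, 37, 40]
Total comparisons: 10

The merged array is [11, 18, 24, 26, 29, 29, 32, 32, 35, 37, 40], requiring 10 comparisons. The merge step runs in O(n) time where n is the total number of elements.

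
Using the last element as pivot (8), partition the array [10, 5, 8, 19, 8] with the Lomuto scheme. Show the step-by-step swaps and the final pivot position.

Lomuto partition with pivot = 8:

Initial array: [10, 5, 8, 19, 8]

arr[0]=10 > 8: no swap
arr[1]=5 <= 8: swap with position 0, array becomes [5, 10, 8, 19, 8]
arr[2]=8 <= 8: swap with position 1, array becomes [5, 8, 10, 19, 8]
arr[3]=19 > 8: no swap

Place pivot at position 2: [5, 8, 8, 19, 10]
Pivot position: 2

After partitioning with pivot 8, the array becomes [5, 8, 8, 19, 10]. The pivot is placed at index 2. All elements to the left of the pivot are <= 8, and all elements to the right are > 8.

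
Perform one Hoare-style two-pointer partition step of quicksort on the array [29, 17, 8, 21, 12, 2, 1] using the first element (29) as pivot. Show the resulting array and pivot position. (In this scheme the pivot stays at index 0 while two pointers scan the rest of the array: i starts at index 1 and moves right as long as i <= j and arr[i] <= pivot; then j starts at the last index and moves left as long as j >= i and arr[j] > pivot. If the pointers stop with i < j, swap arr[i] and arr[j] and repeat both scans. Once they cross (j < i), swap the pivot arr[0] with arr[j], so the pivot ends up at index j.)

Hoare-style two-pointer partition with pivot = 29:

Initial array: [29, 17, 8, 21, 12, 2, 1]

Pointers start at i = 1, j = 6.
i ends at 7, j ends at 6: the pointers have crossed (j < i), so scanning stops.

Swap pivot arr[0] with arr[6] to place pivot at position 6: [1, 17, 8, 21, 12, 2, 29]
Pivot position: 6

After partitioning with pivot 29, the array becomes [1, 17, 8, 21, 12, 2, 29]. The pivot is placed at index 6. All elements to the left of the pivot are <= 29, and all elements to the right are > 29.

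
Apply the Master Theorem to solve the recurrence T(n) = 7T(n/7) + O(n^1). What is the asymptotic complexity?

Master Theorem for T(n) = 7T(n/7) + O(n^1):

a = 7, b = 7, c = 1
log_b(a) = log_7(7) = 1.0000

Case 2: c = 1 = log_7(7) = 1.0000
T(n) = O(n^1 log n) = O(n log n)

For T(n) = 7T(n/7) + O(n^1): log_7(7) = 1.0000. This is Case 2 of the Master Theorem (c = log_b(a), equal work at all levels), giving O(n log n).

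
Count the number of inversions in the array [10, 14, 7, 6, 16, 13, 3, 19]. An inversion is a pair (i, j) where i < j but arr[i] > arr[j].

Finding inversions in [10, 14, 7, 6, 16, 13, 3, 19]:

(0, 2): arr[0]=10 > arr[2]=7
(0, 3): arr[0]=10 > arr[3]=6
(0, 6): arr[0]=10 > arr[6]=3
(1, 2): arr[1]=14 > arr[2]=7
(1, 3): arr[1]=14 > arr[3]=6
(1, 5): arr[1]=14 > arr[5]=13
(1, 6): arr[1]=14 > arr[6]=3
(2, 3): arr[2]=7 > arr[3]=6
(2, 6): arr[2]=7 > arr[6]=3
(3, 6): arr[3]=6 > arr[6]=3
(4, 5): arr[4]=16 > arr[5]=13
(4, 6): arr[4]=16 > arr[6]=3
(5, 6): arr[5]=13 > arr[6]=3

Total inversions: 13

The array has 13 inversion(s): (0,2), (0,3), (0,6), (1,2), (1,3), (1,5), (1,6), (2,3), (2,6), (3,6), (4,5), (4,6), (5,6). Each pair (i,j) satisfies i < j and arr[i] > arr[j].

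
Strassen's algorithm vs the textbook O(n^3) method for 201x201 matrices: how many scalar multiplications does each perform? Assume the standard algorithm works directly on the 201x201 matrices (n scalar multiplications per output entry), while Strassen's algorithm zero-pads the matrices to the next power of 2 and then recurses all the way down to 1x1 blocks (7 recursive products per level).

Matrix multiplication for 201x201 matrices:

Strassen's algorithm requires power-of-2 dimensions. Pad 201x201 to 256x256 (next power of 2).

Standard algorithm: 201^3 = 8120601 multiplications
Strassen's algorithm: 7^(log2(256)) = 7^8 = 5764801 multiplications
Savings: 8120601 - 5764801 = 2355800 multiplications

Standard: 8120601 multiplications (201^3). Strassen: 5764801 multiplications (7^8, after padding to 256x256). Strassen reduces 8 recursive multiplications to 7 at each level.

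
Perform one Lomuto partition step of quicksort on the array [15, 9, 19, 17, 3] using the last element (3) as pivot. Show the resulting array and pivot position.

Lomuto partition with pivot = 3:

Initial array: [15, 9, 19, 17, 3]

arr[0]=15 > 3: no swap
arr[1]=9 > 3: no swap
arr[2]=19 > 3: no swap
arr[3]=17 > 3: no swap

Place pivot at position 0: [3, 9, 19, 17, 15]
Pivot position: 0

After partitioning with pivot 3, the array becomes [3, 9, 19, 17, 15]. The pivot is placed at index 0. All elements to the left of the pivot are <= 3, and all elements to the right are > 3.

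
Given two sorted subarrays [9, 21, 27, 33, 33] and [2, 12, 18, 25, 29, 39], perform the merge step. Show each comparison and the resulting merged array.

Merging process:

Compare 9 vs 2: take 2 from right. Merged: [2]
Compare 9 vs 12: take 9 from left. Merged: [2, 9]
Compare 21 vs 12: take 12 from right. Merged: [2, 9, 12]
Compare 21 vs 18: take 18 from right. Merged: [2, 9, 12, 18]
Compare 21 vs 25: take 21 from left. Merged: [2, 9, 12, 18, 21]
Compare 27 vs 25: take 25 from right. Merged: [2, 9, 12, 18, 21, 25]
Compare 27 vs 29: take 27 from left. Merged: [2, 9, 12, 18, 21, 25, 27]
Compare 33 vs 29: take 29 from right. Merged: [2, 9, 12, 18, 21, 25, 27, 29]
Compare 33 vs 39: take 33 from left. Merged: [2, 9, 12, 18, 21, 25, 27, 29, 33]
Compare 33 vs 39: take 33 from left. Merged: [2, 9, 12, 18, 21, 25, 27, 29, 33, 33]
Append remaining from right: [39]. Merged: [2, 9, 12, 18, 21, 25, 27, 29, 33, 33, 39]

Final merged array: [2, 9, 12, 18, 21, 25, 27, 29, 33, 33, 39]
Total comparisons: 10

The merged array is [2, 9, 12, 18, 21, 25, 27, 29, 33, 33, 39], requiring 10 comparisons. The merge step runs in O(n) time where n is the total number of elements.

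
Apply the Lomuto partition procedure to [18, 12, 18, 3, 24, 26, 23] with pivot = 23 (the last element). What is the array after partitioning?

Lomuto partition with pivot = 23:

Initial array: [18, 12, 18, 3, 24, 26, 23]

arr[0]=18 <= 23: swap with position 0, array becomes [18, 12, 18, 3, 24, 26, 23]
arr[1]=12 <= 23: swap with position 1, array becomes [18, 12, 18, 3, 24, 26, 23]
arr[2]=18 <= 23: swap with position 2, array becomes [18, 12, 18, 3, 24, 26, 23]
arr[3]=3 <= 23: swap with position 3, array becomes [18, 12, 18, 3, 24, 26, 23]
arr[4]=24 > 23: no swap
arr[5]=26 > 23: no swap

Place pivot at position 4: [18, 12, 18, 3, 23, 26, 24]
Pivot position: 4

After partitioning with pivot 23, the array becomes [18, 12, 18, 3, 23, 26, 24]. The pivot is placed at index 4. All elements to the left of the pivot are <= 23, and all elements to the right are > 23.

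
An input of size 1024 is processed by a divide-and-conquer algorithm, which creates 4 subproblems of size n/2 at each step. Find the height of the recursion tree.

For divide and conquer with division factor 2:

Problem sizes at each level:
Level 0: 1024
Level 1: 512
Level 2: 256
Level 3: 128
Level 4: 64
Level 5: 32
Level 6: 16
Level 7: 8
Level 8: 4
Level 9: 2
Level 10: 1

The root is level 0 and the size-1 base case is level 10 (the tree spans levels 0 through 10, i.e. 11 levels counting the root), so the depth is the number of divisions: log_2(1024) = 10

The recursion tree depth is log_2(1024) = 10. At each level, the problem size is divided by 2, so it takes 10 divisions to reduce to a base case of size 1. The algorithm makes 4 recursive calls at each level.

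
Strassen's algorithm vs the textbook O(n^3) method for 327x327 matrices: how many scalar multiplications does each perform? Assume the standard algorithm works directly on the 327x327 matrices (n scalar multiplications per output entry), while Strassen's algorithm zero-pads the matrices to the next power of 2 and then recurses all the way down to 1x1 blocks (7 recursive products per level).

Matrix multiplication for 327x327 matrices:

Strassen's algorithm requires power-of-2 dimensions. Pad 327x327 to 512x512 (next power of 2).

Standard algorithm: 327^3 = 34965783 multiplications
Strassen's algorithm: 7^(log2(512)) = 7^9 = 40353607 multiplications
Difference: 34965783 - 40353607 = -5387824 (Strassen uses MORE here due to padding overhead — for small or just-over-power-of-2 n, padding can outweigh the per-level savings)

Standard: 34965783 multiplications (327^3). Strassen: 40353607 multiplications (7^9, after padding to 512x512). Strassen reduces 8 recursive multiplications to 7 at each level.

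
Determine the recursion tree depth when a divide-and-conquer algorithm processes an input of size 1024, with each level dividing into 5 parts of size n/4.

For divide and conquer with division factor 4:

Problem sizes at each level:
Level 0: 1024
Level 1: 256
Level 2: 64
Level 3: 16
Level 4: 4
Level 5: 1

The root is level 0 and the size-1 base case is level 5 (the tree spans levels 0 through 5, i.e. 6 levels counting the root), so the depth is the number of divisions: log_4(1024) = 5

The recursion tree depth is log_4(1024) = 5. At each level, the problem size is divided by 4, so it takes 5 divisions to reduce to a base case of size 1. The algorithm makes 5 recursive calls at each level.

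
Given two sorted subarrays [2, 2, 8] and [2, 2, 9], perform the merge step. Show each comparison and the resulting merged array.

Merging process:

Compare 2 vs 2: take 2 from left. Merged: [2]
Compare 2 vs 2: take 2 from left. Merged: [2, 2]
Compare 8 vs 2: take 2 from right. Merged: [2, 2, 2]
Compare 8 vs 2: take 2 from right. Merged: [2, 2, 2, 2]
Compare 8 vs 9: take 8 from left. Merged: [2, 2, 2, 2, 8]
Append remaining from right: [9]. Merged: [2, 2, 2, 2, 8, 9]

Final merged array: [2, 2, 2, 2, 8, 9]
Total comparisons: 5

The merged array is [2, 2, 2, 2, 8, 9], requiring 5 comparisons. The merge step runs in O(n) time where n is the total number of elements.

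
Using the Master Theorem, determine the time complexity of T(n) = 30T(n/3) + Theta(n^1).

Master Theorem for T(n) = 30T(n/3) + O(n^1):

a = 30, b = 3, c = 1
log_b(a) = log_3(30) = 3.0959

Case 1: c = 1 < log_3(30) = 3.0959
T(n) = O(n^(log_3 30))

For T(n) = 30T(n/3) + O(n^1): log_3(30) = 3.0959. This is Case 1 of the Master Theorem (c < log_b(a), work dominated by leaves), giving O(n^(log_3 30)).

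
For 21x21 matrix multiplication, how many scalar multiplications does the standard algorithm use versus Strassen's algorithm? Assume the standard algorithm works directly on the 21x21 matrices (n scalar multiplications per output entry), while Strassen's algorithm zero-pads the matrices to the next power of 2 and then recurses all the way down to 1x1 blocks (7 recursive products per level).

Matrix multiplication for 21x21 matrices:

Strassen's algorithm requires power-of-2 dimensions. Pad 21x21 to 32x32 (next power of 2).

Standard algorithm: 21^3 = 9261 multiplications
Strassen's algorithm: 7^(log2(32)) = 7^5 = 16807 multiplications
Difference: 9261 - 16807 = -7546 (Strassen uses MORE here due to padding overhead — for small or just-over-power-of-2 n, padding can outweigh the per-level savings)

Standard: 9261 multiplications (21^3). Strassen: 16807 multiplications (7^5, after padding to 32x32). Strassen reduces 8 recursive multiplications to 7 at each level.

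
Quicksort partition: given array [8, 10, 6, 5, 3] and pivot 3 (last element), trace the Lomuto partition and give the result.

Lomuto partition with pivot = 3:

Initial array: [8, 10, 6, 5, 3]

arr[0]=8 > 3: no swap
arr[1]=10 > 3: no swap
arr[2]=6 > 3: no swap
arr[3]=5 > 3: no swap

Place pivot at position 0: [3, 10, 6, 5, 8]
Pivot position: 0

After partitioning with pivot 3, the array becomes [3, 10, 6, 5, 8]. The pivot is placed at index 0. All elements to the left of the pivot are <= 3, and all elements to the right are > 3.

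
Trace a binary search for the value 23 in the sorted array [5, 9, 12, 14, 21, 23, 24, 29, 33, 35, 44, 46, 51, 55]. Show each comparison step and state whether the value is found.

Binary search for 23 in [5, 9, 12, 14, 21, 23, 24, 29, 33, 35, 44, 46, 51, 55]:

lo=0, hi=13, mid=6, arr[mid]=24 -> 24 > 23, search left half
lo=0, hi=5, mid=2, arr[mid]=12 -> 12 < 23, search right half
lo=3, hi=5, mid=4, arr[mid]=21 -> 21 < 23, search right half
lo=5, hi=5, mid=5, arr[mid]=23 -> Found target at index 5!

Binary search finds 23 at index 5 after 4 comparisons. The search repeatedly halves the search space by comparing with the middle element.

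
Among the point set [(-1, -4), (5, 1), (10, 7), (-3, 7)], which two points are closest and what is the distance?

Computing all pairwise distances among 4 points:

d((-1, -4), (5, 1)) = 7.8102 <-- minimum
d((-1, -4), (10, 7)) = 15.5563
d((-1, -4), (-3, 7)) = 11.1803
d((5, 1), (10, 7)) = 7.8102 <-- minimum
d((5, 1), (-3, 7)) = 10.0
d((10, 7), (-3, 7)) = 13.0

Minimum distance: 7.8102 (tie among 2 pairs: (-1, -4) and (5, 1); (5, 1) and (10, 7))

The minimum Euclidean distance is 7.8102. There is a tie: 2 pairs achieve this minimum — (-1, -4) and (5, 1); (5, 1) and (10, 7). Any of these is a valid closest pair. For 4 points, brute-force pairwise comparison is shown above. For large n, the divide-and-conquer algorithm (sort by x, recurse on halves, check the dividing strip) achieves O(n log n).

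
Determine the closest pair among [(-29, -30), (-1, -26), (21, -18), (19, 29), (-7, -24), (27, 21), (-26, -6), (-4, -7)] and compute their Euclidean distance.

Computing all pairwise distances among 8 points:

d((-29, -30), (-1, -26)) = 28.2843
d((-29, -30), (21, -18)) = 51.4198
d((-29, -30), (19, 29)) = 76.0592
d((-29, -30), (-7, -24)) = 22.8035
d((-29, -30), (27, 21)) = 75.743
d((-29, -30), (-26, -6)) = 24.1868
d((-29, -30), (-4, -7)) = 33.9706
d((-1, -26), (21, -18)) = 23.4094
d((-1, -26), (19, 29)) = 58.5235
d((-1, -26), (-7, -24)) = 6.3246 <-- minimum
d((-1, -26), (27, 21)) = 54.7083
d((-1, -26), (-26, -6)) = 32.0156
d((-1, -26), (-4, -7)) = 19.2354
d((21, -18), (19, 29)) = 47.0425
d((21, -18), (-7, -24)) = 28.6356
d((21, -18), (27, 21)) = 39.4588
d((21, -18), (-26, -6)) = 48.5077
d((21, -18), (-4, -7)) = 27.313
d((19, 29), (-7, -24)) = 59.0339
d((19, 29), (27, 21)) = 11.3137
d((19, 29), (-26, -6)) = 57.0088
d((19, 29), (-4, -7)) = 42.72
d((-7, -24), (27, 21)) = 56.4004
d((-7, -24), (-26, -6)) = 26.1725
d((-7, -24), (-4, -7)) = 17.2627
d((27, 21), (-26, -6)) = 59.4811
d((27, 21), (-4, -7)) = 41.7732
d((-26, -6), (-4, -7)) = 22.0227

Closest pair: (-1, -26) and (-7, -24) with distance 6.3246

The closest pair is (-1, -26) and (-7, -24) with Euclidean distance 6.3246. For 8 points, brute-force pairwise comparison is shown above. For large n, the divide-and-conquer algorithm (sort by x, recurse on halves, check the dividing strip) achieves O(n log n).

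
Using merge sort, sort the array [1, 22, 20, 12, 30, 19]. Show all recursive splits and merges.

Merge sort trace:

Split: [1, 22, 20, 12, 30, 19] -> [1, 22, 20] and [12, 30, 19]
  Split: [1, 22, 20] -> [1] and [22, 20]
    Split: [22, 20] -> [22] and [20]
    Merge: [22] + [20] -> [20, 22]
  Merge: [1] + [20, 22] -> [1, 20, 22]
  Split: [12, 30, 19] -> [12] and [30, 19]
    Split: [30, 19] -> [30] and [19]
    Merge: [30] + [19] -> [19, 30]
  Merge: [12] + [19, 30] -> [12, 19, 30]
Merge: [1, 20, 22] + [12, 19, 30] -> [1, 12, 19, 20, 22, 30]

Final sorted array: [1, 12, 19, 20, 22, 30]

The merge sort proceeds by recursively splitting the array and merging sorted halves.
After all merges, the sorted array is [1, 12, 19, 20, 22, 30].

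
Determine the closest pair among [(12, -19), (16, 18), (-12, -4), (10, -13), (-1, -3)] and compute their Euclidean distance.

Computing all pairwise distances among 5 points:

d((12, -19), (16, 18)) = 37.2156
d((12, -19), (-12, -4)) = 28.3019
d((12, -19), (10, -13)) = 6.3246 <-- minimum
d((12, -19), (-1, -3)) = 20.6155
d((16, 18), (-12, -4)) = 35.609
d((16, 18), (10, -13)) = 31.5753
d((16, 18), (-1, -3)) = 27.0185
d((-12, -4), (10, -13)) = 23.7697
d((-12, -4), (-1, -3)) = 11.0454
d((10, -13), (-1, -3)) = 14.8661

Closest pair: (12, -19) and (10, -13) with distance 6.3246

The closest pair is (12, -19) and (10, -13) with Euclidean distance 6.3246. For 5 points, brute-force pairwise comparison is shown above. For large n, the divide-and-conquer algorithm (sort by x, recurse on halves, check the dividing strip) achieves O(n log n).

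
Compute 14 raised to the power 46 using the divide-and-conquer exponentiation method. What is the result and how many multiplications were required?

Computing 14^46 by squaring (build up from 14^1; each line after the first costs one multiplication):

14^1 = 14
14^2 = (14^1)^2 = 14^2 = 196
14^4 = (14^2)^2 = 196^2 = 38416
14^5 = 14 * 14^4 = 14 * 38416 = 537824
14^10 = (14^5)^2 = 537824^2 = 289254654976
14^11 = 14 * 14^10 = 14 * 289254654976 = 4049565169664
14^22 = (14^11)^2 = 4049565169664^2 = 16398978063355821105872896
14^23 = 14 * 14^22 = 14 * 16398978063355821105872896 = 229585692886981495482220544
14^46 = (14^23)^2 = 229585692886981495482220544^2 = 52709590378395385649697127909589319306203213055655936

Result: 52709590378395385649697127909589319306203213055655936
Multiplications needed: 8 (8 lines after 14^1)

14^46 = 52709590378395385649697127909589319306203213055655936. Using exponentiation by squaring, this requires 8 multiplications. The key idea: if the exponent is even, square the half-power; if odd, multiply by the base once.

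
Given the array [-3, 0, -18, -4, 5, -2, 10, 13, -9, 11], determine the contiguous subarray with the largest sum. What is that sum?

Using Kadane's algorithm on [-3, 0, -18, -4, 5, -2, 10, 13, -9, 11]:

Scanning through the array:
Position 1 (value 0): max_ending_here = 0, max_so_far = 0
Position 2 (value -18): max_ending_here = -18, max_so_far = 0
Position 3 (value -4): max_ending_here = -4, max_so_far = 0
Position 4 (value 5): max_ending_here = 5, max_so_far = 5
Position 5 (value -2): max_ending_here = 3, max_so_far = 5
Position 6 (value 10): max_ending_here = 13, max_so_far = 13
Position 7 (value 13): max_ending_here = 26, max_so_far = 26
Position 8 (value -9): max_ending_here = 17, max_so_far = 26
Position 9 (value 11): max_ending_here = 28, max_so_far = 28

Maximum subarray: [5, -2, 10, 13, -9, 11]
Maximum sum: 28

The maximum subarray is [5, -2, 10, 13, -9, 11] with sum 28. This subarray runs from index 4 to index 9.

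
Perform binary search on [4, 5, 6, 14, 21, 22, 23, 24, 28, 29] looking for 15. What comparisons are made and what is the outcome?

Binary search for 15 in [4, 5, 6, 14, 21, 22, 23, 24, 28, 29]:

lo=0, hi=9, mid=4, arr[mid]=21 -> 21 > 15, search left half
lo=0, hi=3, mid=1, arr[mid]=5 -> 5 < 15, search right half
lo=2, hi=3, mid=2, arr[mid]=6 -> 6 < 15, search right half
lo=3, hi=3, mid=3, arr[mid]=14 -> 14 < 15, search right half
lo=4 > hi=3, target 15 not found

Binary search determines that 15 is not in the array after 4 comparisons. The search space was exhausted without finding the target.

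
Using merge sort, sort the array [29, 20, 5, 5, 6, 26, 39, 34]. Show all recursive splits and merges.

Merge sort trace:

Split: [29, 20, 5, 5, 6, 26, 39, 34] -> [29, 20, 5, 5] and [6, 26, 39, 34]
  Split: [29, 20, 5, 5] -> [29, 20] and [5, 5]
    Split: [29, 20] -> [29] and [20]
    Merge: [29] + [20] -> [20, 29]
    Split: [5, 5] -> [5] and [5]
    Merge: [5] + [5] -> [5, 5]
  Merge: [20, 29] + [5, 5] -> [5, 5, 20, 29]
  Split: [6, 26, 39, 34] -> [6, 26] and [39, 34]
    Split: [6, 26] -> [6] and [26]
    Merge: [6] + [26] -> [6, 26]
    Split: [39, 34] -> [39] and [34]
    Merge: [39] + [34] -> [34, 39]
  Merge: [6, 26] + [34, 39] -> [6, 26, 34, 39]
Merge: [5, 5, 20, 29] + [6, 26, 34, 39] -> [5, 5, 6, 20, 26, 29, 34, 39]

Final sorted array: [5, 5, 6, 20, 26, 29, 34, 39]

The merge sort proceeds by recursively splitting the array and merging sorted halves.
After all merges, the sorted array is [5, 5, 6, 20, 26, 29, 34, 39].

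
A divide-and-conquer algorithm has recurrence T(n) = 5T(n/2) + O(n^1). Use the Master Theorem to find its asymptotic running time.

Master Theorem for T(n) = 5T(n/2) + O(n^1):

a = 5, b = 2, c = 1
log_b(a) = log_2(5) = 2.3219

Case 1: c = 1 < log_2(5) = 2.3219
T(n) = O(n^(log_2 5))

For T(n) = 5T(n/2) + O(n^1): log_2(5) = 2.3219. This is Case 1 of the Master Theorem (c < log_b(a), work dominated by leaves), giving O(n^(log_2 5)).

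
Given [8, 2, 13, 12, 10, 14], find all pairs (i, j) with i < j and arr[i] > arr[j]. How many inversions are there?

Finding inversions in [8, 2, 13, 12, 10, 14]:

(0, 1): arr[0]=8 > arr[1]=2
(2, 3): arr[2]=13 > arr[3]=12
(2, 4): arr[2]=13 > arr[4]=10
(3, 4): arr[3]=12 > arr[4]=10

Total inversions: 4

The array has 4 inversion(s): (0,1), (2,3), (2,4), (3,4). Each pair (i,j) satisfies i < j and arr[i] > arr[j].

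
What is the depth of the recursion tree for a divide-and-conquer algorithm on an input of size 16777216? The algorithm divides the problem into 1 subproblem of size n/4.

For divide and conquer with division factor 4:

Problem sizes at each level:
Level 0: 16777216
Level 1: 4194304
Level 2: 1048576
Level 3: 262144
Level 4: 65536
Level 5: 16384
Level 6: 4096
Level 7: 1024
Level 8: 256
Level 9: 64
Level 10: 16
Level 11: 4
Level 12: 1

The root is level 0 and the size-1 base case is level 12 (the tree spans levels 0 through 12, i.e. 13 levels counting the root), so the depth is the number of divisions: log_4(16777216) = 12

The recursion tree depth is log_4(16777216) = 12. At each level, the problem size is divided by 4, so it takes 12 divisions to reduce to a base case of size 1. The algorithm makes 1 recursive call at each level.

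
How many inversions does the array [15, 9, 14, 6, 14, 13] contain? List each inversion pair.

Finding inversions in [15, 9, 14, 6, 14, 13]:

(0, 1): arr[0]=15 > arr[1]=9
(0, 2): arr[0]=15 > arr[2]=14
(0, 3): arr[0]=15 > arr[3]=6
(0, 4): arr[0]=15 > arr[4]=14
(0, 5): arr[0]=15 > arr[5]=13
(1, 3): arr[1]=9 > arr[3]=6
(2, 3): arr[2]=14 > arr[3]=6
(2, 5): arr[2]=14 > arr[5]=13
(4, 5): arr[4]=14 > arr[5]=13

Total inversions: 9

The array has 9 inversion(s): (0,1), (0,2), (0,3), (0,4), (0,5), (1,3), (2,3), (2,5), (4,5). Each pair (i,j) satisfies i < j and arr[i] > arr[j].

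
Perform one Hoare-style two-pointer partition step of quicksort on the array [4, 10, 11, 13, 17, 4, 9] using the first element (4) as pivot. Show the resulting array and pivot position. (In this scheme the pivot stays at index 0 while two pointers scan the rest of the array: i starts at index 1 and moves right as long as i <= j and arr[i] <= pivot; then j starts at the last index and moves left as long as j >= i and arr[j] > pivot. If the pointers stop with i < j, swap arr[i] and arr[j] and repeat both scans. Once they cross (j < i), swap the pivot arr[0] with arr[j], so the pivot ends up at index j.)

Hoare-style two-pointer partition with pivot = 4:

Initial array: [4, 10, 11, 13, 17, 4, 9]

Pointers start at i = 1, j = 6.
i stops at index 1 (arr[1]=10 > 4), j stops at index 5 (arr[5]=4 <= 4): swap arr[1] and arr[5], array becomes [4, 4, 11, 13, 17, 10, 9]
i ends at 2, j ends at 1: the pointers have crossed (j < i), so scanning stops.

Swap pivot arr[0] with arr[1] to place pivot at position 1: [4, 4, 11, 13, 17, 10, 9]
Pivot position: 1

After partitioning with pivot 4, the array becomes [4, 4, 11, 13, 17, 10, 9]. The pivot is placed at index 1. All elements to the left of the pivot are <= 4, and all elements to the right are > 4.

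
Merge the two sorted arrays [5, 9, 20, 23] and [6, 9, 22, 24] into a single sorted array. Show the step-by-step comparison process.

Merging process:

Compare 5 vs 6: take 5 from left. Merged: [5]
Compare 9 vs 6: take 6 from right. Merged: [5, 6]
Compare 9 vs 9: take 9 from left. Merged: [5, 6, 9]
Compare 20 vs 9: take 9 from right. Merged: [5, 6, 9, 9]
Compare 20 vs 22: take 20 from left. Merged: [5, 6, 9, 9, 20]
Compare 23 vs 22: take 22 from right. Merged: [5, 6, 9, 9, 20, 22]
Compare 23 vs 24: take 23 from left. Merged: [5, 6, 9, 9, 20, 22, 23]
Append remaining from right: [24]. Merged: [5, 6, 9, 9, 20, 22, 23, 24]

Final merged array: [5, 6, 9, 9, 20, 22, 23, 24]
Total comparisons: 7

The merged array is [5, 6, 9, 9, 20, 22, 23, 24], requiring 7 comparisons. The merge step runs in O(n) time where n is the total number of elements.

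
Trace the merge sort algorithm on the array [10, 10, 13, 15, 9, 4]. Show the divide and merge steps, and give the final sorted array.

Merge sort trace:

Split: [10, 10, 13, 15, 9, 4] -> [10, 10, 13] and [15, 9, 4]
  Split: [10, 10, 13] -> [10] and [10, 13]
    Split: [10, 13] -> [10] and [13]
    Merge: [10] + [13] -> [10, 13]
  Merge: [10] + [10, 13] -> [10, 10, 13]
  Split: [15, 9, 4] -> [15] and [9, 4]
    Split: [9, 4] -> [9] and [4]
    Merge: [9] + [4] -> [4, 9]
  Merge: [15] + [4, 9] -> [4, 9, 15]
Merge: [10, 10, 13] + [4, 9, 15] -> [4, 9, 10, 10, 13, 15]

Final sorted array: [4, 9, 10, 10, 13, 15]

The merge sort proceeds by recursively splitting the array and merging sorted halves.
After all merges, the sorted array is [4, 9, 10, 10, 13, 15].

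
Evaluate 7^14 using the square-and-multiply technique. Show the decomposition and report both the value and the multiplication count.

Computing 7^14 by squaring (build up from 7^1; each line after the first costs one multiplication):

7^1 = 7
7^2 = (7^1)^2 = 7^2 = 49
7^3 = 7 * 7^2 = 7 * 49 = 343
7^6 = (7^3)^2 = 343^2 = 117649
7^7 = 7 * 7^6 = 7 * 117649 = 823543
7^14 = (7^7)^2 = 823543^2 = 678223072849

Result: 678223072849
Multiplications needed: 5 (5 lines after 7^1)

7^14 = 678223072849. Using exponentiation by squaring, this requires 5 multiplications. The key idea: if the exponent is even, square the half-power; if odd, multiply by the base once.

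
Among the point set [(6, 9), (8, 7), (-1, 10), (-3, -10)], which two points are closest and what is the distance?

Computing all pairwise distances among 4 points:

d((6, 9), (8, 7)) = 2.8284 <-- minimum
d((6, 9), (-1, 10)) = 7.0711
d((6, 9), (-3, -10)) = 21.0238
d((8, 7), (-1, 10)) = 9.4868
d((8, 7), (-3, -10)) = 20.2485
d((-1, 10), (-3, -10)) = 20.0998

Closest pair: (6, 9) and (8, 7) with distance 2.8284

The closest pair is (6, 9) and (8, 7) with Euclidean distance 2.8284. For 4 points, brute-force pairwise comparison is shown above. For large n, the divide-and-conquer algorithm (sort by x, recurse on halves, check the dividing strip) achieves O(n log n).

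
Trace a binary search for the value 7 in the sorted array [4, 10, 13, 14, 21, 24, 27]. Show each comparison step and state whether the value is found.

Binary search for 7 in [4, 10, 13, 14, 21, 24, 27]:

lo=0, hi=6, mid=3, arr[mid]=14 -> 14 > 7, search left half
lo=0, hi=2, mid=1, arr[mid]=10 -> 10 > 7, search left half
lo=0, hi=0, mid=0, arr[mid]=4 -> 4 < 7, search right half
lo=1 > hi=0, target 7 not found

Binary search determines that 7 is not in the array after 3 comparisons. The search space was exhausted without finding the target.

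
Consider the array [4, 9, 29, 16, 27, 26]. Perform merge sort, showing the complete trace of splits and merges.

Merge sort trace:

Split: [4, 9, 29, 16, 27, 26] -> [4, 9, 29] and [16, 27, 26]
  Split: [4, 9, 29] -> [4] and [9, 29]
    Split: [9, 29] -> [9] and [29]
    Merge: [9] + [29] -> [9, 29]
  Merge: [4] + [9, 29] -> [4, 9, 29]
  Split: [16, 27, 26] -> [16] and [27, 26]
    Split: [27, 26] -> [27] and [26]
    Merge: [27] + [26] -> [26, 27]
  Merge: [16] + [26, 27] -> [16, 26, 27]
Merge: [4, 9, 29] + [16, 26, 27] -> [4, 9, 16, 26, 27, 29]

Final sorted array: [4, 9, 16, 26, 27, 29]

The merge sort proceeds by recursively splitting the array and merging sorted halves.
After all merges, the sorted array is [4, 9, 16, 26, 27, 29].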